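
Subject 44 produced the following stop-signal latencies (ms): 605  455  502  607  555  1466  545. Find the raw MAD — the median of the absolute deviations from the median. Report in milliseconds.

Sorted: 455, 502, 545, 555, 605, 607, 1466 → median = 555
|x − 555|: 50, 100, 53, 52, 0, 911, 10
Sorted deviations: 0, 10, 50, 52, 53, 100, 911 → MAD = 52

52 ms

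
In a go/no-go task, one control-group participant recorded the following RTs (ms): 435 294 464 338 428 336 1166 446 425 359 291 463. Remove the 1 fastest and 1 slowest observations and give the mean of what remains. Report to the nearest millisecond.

399 ms

Sorted: 291, 294, 336, 338, 359, 425, 428, 435, 446, 463, 464, 1166
Drop lowest 1 (291) and highest 1 (1166)
Remaining (n=10): Σ = 3988, mean = 3988/10 = 398.800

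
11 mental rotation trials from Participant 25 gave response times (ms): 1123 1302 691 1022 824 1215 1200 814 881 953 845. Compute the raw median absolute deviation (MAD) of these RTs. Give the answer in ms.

139 ms

Sorted: 691, 814, 824, 845, 881, 953, 1022, 1123, 1200, 1215, 1302 → median = 953
|x − 953|: 170, 349, 262, 69, 129, 262, 247, 139, 72, 0, 108
Sorted deviations: 0, 69, 72, 108, 129, 139, 170, 247, 262, 262, 349 → MAD = 139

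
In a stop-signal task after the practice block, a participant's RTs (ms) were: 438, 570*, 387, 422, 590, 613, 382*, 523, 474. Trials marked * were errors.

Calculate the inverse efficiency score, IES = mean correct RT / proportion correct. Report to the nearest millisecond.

Correct trials (n=7): 438, 387, 422, 590, 613, 523, 474
Mean correct RT = 3447/7 = 492.4286 ms
Proportion correct = 7/9
IES = 492.4286 / (7/9) = 633.122 ms

633 ms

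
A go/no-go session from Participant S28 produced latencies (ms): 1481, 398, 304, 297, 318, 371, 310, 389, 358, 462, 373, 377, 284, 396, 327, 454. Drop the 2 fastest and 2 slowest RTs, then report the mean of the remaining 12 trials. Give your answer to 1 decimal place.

364.6 ms

Sorted: 284, 297, 304, 310, 318, 327, 358, 371, 373, 377, 389, 396, 398, 454, 462, 1481
Drop lowest 2 (284, 297) and highest 2 (462, 1481)
Remaining (n=12): Σ = 4375, mean = 4375/12 = 364.583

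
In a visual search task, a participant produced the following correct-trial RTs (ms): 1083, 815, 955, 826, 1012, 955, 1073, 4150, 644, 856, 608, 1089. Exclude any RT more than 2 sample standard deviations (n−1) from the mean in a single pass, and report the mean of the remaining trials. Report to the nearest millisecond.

n = 12, ΣRT = 14066, M = 1172.167
Σ(x−M)² = 9956773.67; s = √(9956773.67/11) = 951.400
Cutoffs: 1172.167 ± 2·951.400 → [-730.6, 3075.0]
Outside: 4150 → excluded.
Retained (n=11): Σ = 9916, mean = 9916/11 = 901.455

901 ms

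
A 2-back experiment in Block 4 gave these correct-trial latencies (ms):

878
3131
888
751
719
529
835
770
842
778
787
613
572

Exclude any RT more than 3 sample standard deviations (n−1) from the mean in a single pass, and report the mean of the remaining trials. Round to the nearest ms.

747 ms

n = 13, ΣRT = 12093, M = 930.231
Σ(x−M)² = 5400806.31; s = √(5400806.31/12) = 670.870
Cutoffs: 930.231 ± 3·670.870 → [-1082.4, 2942.8]
Outside: 3131 → excluded.
Retained (n=12): Σ = 8962, mean = 8962/12 = 746.833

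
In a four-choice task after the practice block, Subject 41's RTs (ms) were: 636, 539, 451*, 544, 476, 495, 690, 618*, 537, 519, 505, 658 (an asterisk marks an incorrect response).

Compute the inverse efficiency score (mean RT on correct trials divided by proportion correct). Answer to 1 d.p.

671.9 ms

Correct trials (n=10): 636, 539, 544, 476, 495, 690, 537, 519, 505, 658
Mean correct RT = 5599/10 = 559.9000 ms
Proportion correct = 10/12
IES = 559.9000 / (10/12) = 671.880 ms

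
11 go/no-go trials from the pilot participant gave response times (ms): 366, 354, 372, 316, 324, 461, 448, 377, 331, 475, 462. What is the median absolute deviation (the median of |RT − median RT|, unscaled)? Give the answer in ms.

48 ms

Sorted: 316, 324, 331, 354, 366, 372, 377, 448, 461, 462, 475 → median = 372
|x − 372|: 6, 18, 0, 56, 48, 89, 76, 5, 41, 103, 90
Sorted deviations: 0, 5, 6, 18, 41, 48, 56, 76, 89, 90, 103 → MAD = 48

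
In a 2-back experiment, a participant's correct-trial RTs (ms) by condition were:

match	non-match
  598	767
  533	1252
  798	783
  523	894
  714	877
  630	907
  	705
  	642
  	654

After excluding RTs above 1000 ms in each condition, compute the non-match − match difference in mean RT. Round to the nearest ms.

146 ms

non-match: exclude 1252
M(match) = 3796/6 = 632.667
M(non-match) = 6229/8 = 778.625
Difference = 778.625 − 632.667 = 145.958 ms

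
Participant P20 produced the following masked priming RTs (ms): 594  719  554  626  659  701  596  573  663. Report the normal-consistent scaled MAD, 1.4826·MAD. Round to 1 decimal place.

Sorted: 554, 573, 594, 596, 626, 659, 663, 701, 719 → median = 626
|x − 626| sorted: 0, 30, 32, 33, 37, 53, 72, 75, 93 → MAD = 37
Robust SD ≈ 1.4826 × 37 = 54.856

54.9 ms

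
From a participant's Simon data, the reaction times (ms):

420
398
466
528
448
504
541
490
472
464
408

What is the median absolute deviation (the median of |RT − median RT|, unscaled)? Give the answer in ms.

Sorted: 398, 408, 420, 448, 464, 466, 472, 490, 504, 528, 541 → median = 466
|x − 466|: 46, 68, 0, 62, 18, 38, 75, 24, 6, 2, 58
Sorted deviations: 0, 2, 6, 18, 24, 38, 46, 58, 62, 68, 75 → MAD = 38

38 ms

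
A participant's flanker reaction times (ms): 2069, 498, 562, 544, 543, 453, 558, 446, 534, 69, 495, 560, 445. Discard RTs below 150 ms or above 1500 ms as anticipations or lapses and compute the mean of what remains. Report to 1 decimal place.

512.5 ms

Excluded: 69, 2069
Retained (n=11): Σ = 5638
Mean = 5638/11 = 512.5455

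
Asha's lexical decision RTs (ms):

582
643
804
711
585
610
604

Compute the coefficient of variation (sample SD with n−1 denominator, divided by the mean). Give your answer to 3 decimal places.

n = 7, Σ = 4539, M = 648.4286
Σ(x−M)² = 40033.714; s = √(40033.714/6) = 81.6841
CV = 81.6841 / 648.4286 = 0.12597

0.126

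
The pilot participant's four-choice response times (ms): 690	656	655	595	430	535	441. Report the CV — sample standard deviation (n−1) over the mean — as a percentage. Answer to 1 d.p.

18.5%

n = 7, Σ = 4002, M = 571.7143
Σ(x−M)² = 67091.429; s = √(67091.429/6) = 105.7445
CV = 105.7445 / 571.7143 = 0.18496 = 18.496%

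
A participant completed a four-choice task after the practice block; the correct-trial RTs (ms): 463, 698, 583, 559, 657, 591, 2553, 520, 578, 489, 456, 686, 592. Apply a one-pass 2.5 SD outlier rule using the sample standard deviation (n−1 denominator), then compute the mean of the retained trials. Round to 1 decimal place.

572.7 ms

n = 13, ΣRT = 9425, M = 725.000
Σ(x−M)² = 3692158.00; s = √(3692158.00/12) = 554.689
Cutoffs: 725.000 ± 2.5·554.689 → [-661.7, 2111.7]
Outside: 2553 → excluded.
Retained (n=12): Σ = 6872, mean = 6872/12 = 572.667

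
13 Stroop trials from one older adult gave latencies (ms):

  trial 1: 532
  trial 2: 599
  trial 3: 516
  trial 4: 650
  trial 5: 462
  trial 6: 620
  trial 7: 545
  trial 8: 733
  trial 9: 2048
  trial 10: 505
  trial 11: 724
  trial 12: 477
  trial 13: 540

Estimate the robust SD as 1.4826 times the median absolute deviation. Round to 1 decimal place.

100.8 ms

Sorted: 462, 477, 505, 516, 532, 540, 545, 599, 620, 650, 724, 733, 2048 → median = 545
|x − 545| sorted: 0, 5, 13, 29, 40, 54, 68, 75, 83, 105, 179, 188, 1503 → MAD = 68
Robust SD ≈ 1.4826 × 68 = 100.817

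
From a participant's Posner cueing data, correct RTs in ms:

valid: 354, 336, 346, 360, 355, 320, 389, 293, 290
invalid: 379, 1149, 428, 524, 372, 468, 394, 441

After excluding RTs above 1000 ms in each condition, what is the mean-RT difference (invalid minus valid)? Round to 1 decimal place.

91.3 ms

invalid: exclude 1149
M(valid) = 3043/9 = 338.111
M(invalid) = 3006/7 = 429.429
Difference = 429.429 − 338.111 = 91.317 ms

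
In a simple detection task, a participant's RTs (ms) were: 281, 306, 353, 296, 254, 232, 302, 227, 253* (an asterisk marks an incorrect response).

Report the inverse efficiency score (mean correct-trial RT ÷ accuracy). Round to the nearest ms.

317 ms

Correct trials (n=8): 281, 306, 353, 296, 254, 232, 302, 227
Mean correct RT = 2251/8 = 281.3750 ms
Proportion correct = 8/9
IES = 281.3750 / (8/9) = 316.547 ms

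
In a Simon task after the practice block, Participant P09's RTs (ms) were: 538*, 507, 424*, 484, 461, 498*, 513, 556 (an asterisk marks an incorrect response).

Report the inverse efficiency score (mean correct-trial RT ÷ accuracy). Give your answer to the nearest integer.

Correct trials (n=5): 507, 484, 461, 513, 556
Mean correct RT = 2521/5 = 504.2000 ms
Proportion correct = 5/8
IES = 504.2000 / (5/8) = 806.720 ms

807 ms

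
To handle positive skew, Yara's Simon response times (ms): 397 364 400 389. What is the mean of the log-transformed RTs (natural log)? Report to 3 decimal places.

ln(RT): 5.9839, 5.8972, 5.9915, 5.9636
Σ ln(RT) = 23.8361
Mean = 23.8361/4 = 5.95903

5.959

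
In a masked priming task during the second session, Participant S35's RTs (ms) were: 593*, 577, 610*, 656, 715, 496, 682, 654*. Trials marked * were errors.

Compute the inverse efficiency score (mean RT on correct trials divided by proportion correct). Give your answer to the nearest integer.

Correct trials (n=5): 577, 656, 715, 496, 682
Mean correct RT = 3126/5 = 625.2000 ms
Proportion correct = 5/8
IES = 625.2000 / (5/8) = 1000.320 ms

1000 ms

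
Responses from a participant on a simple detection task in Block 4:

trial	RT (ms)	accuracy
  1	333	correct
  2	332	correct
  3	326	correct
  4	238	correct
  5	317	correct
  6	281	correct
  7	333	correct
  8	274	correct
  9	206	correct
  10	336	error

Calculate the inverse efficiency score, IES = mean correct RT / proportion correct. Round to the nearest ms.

Correct trials (n=9): 333, 332, 326, 238, 317, 281, 333, 274, 206
Mean correct RT = 2640/9 = 293.3333 ms
Proportion correct = 9/10
IES = 293.3333 / (9/10) = 325.926 ms

326 ms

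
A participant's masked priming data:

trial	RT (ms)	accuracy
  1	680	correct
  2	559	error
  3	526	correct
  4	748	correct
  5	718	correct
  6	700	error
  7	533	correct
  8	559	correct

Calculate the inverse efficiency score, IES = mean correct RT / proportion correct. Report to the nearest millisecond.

836 ms

Correct trials (n=6): 680, 526, 748, 718, 533, 559
Mean correct RT = 3764/6 = 627.3333 ms
Proportion correct = 6/8
IES = 627.3333 / (6/8) = 836.444 ms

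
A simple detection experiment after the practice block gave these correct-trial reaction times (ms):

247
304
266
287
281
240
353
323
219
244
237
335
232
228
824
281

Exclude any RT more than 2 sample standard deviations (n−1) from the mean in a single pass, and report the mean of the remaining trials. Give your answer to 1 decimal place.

271.8 ms

n = 16, ΣRT = 4901, M = 306.312
Σ(x−M)² = 310447.44; s = √(310447.44/15) = 143.863
Cutoffs: 306.312 ± 2·143.863 → [18.6, 594.0]
Outside: 824 → excluded.
Retained (n=15): Σ = 4077, mean = 4077/15 = 271.800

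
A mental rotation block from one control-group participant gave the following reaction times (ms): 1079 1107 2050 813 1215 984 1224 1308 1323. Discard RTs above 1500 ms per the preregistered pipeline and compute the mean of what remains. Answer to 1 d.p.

1131.6 ms

Excluded: 2050
Retained (n=8): Σ = 9053
Mean = 9053/8 = 1131.6250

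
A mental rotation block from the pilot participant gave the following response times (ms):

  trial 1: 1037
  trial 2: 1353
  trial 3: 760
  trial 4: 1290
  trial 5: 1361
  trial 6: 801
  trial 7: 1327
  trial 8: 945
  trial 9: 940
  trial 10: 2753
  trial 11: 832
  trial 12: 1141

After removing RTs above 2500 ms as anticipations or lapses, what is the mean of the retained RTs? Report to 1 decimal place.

1071.5 ms

Excluded: 2753
Retained (n=11): Σ = 11787
Mean = 11787/11 = 1071.5455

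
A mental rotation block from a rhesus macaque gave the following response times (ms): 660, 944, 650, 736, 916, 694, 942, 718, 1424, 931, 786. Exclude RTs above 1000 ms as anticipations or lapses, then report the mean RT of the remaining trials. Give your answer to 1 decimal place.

797.7 ms

Excluded: 1424
Retained (n=10): Σ = 7977
Mean = 7977/10 = 797.7000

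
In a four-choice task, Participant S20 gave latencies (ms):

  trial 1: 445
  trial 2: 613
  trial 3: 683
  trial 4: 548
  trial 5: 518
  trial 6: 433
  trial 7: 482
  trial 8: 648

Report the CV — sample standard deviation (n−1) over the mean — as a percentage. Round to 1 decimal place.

17.2%

n = 8, Σ = 4370, M = 546.2500
Σ(x−M)² = 61515.500; s = √(61515.500/7) = 93.7440
CV = 93.7440 / 546.2500 = 0.17161 = 17.161%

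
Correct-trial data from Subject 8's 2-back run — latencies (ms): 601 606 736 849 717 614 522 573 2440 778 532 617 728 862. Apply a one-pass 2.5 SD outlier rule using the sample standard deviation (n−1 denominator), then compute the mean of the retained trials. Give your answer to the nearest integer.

n = 14, ΣRT = 11175, M = 798.214
Σ(x−M)² = 3058412.36; s = √(3058412.36/13) = 485.039
Cutoffs: 798.214 ± 2.5·485.039 → [-414.4, 2010.8]
Outside: 2440 → excluded.
Retained (n=13): Σ = 8735, mean = 8735/13 = 671.923

672 ms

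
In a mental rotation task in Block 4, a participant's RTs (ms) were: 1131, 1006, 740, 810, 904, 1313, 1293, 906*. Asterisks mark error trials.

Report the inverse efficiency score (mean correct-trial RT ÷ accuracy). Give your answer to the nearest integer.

1175 ms

Correct trials (n=7): 1131, 1006, 740, 810, 904, 1313, 1293
Mean correct RT = 7197/7 = 1028.1429 ms
Proportion correct = 7/8
IES = 1028.1429 / (7/8) = 1175.020 ms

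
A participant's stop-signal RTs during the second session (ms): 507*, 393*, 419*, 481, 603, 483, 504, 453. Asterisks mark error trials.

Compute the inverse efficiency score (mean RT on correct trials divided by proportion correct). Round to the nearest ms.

Correct trials (n=5): 481, 603, 483, 504, 453
Mean correct RT = 2524/5 = 504.8000 ms
Proportion correct = 5/8
IES = 504.8000 / (5/8) = 807.680 ms

808 ms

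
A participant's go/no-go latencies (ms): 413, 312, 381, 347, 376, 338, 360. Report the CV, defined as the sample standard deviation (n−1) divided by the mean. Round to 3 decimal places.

n = 7, Σ = 2527, M = 361.0000
Σ(x−M)² = 6456.000; s = √(6456.000/6) = 32.8024
CV = 32.8024 / 361.0000 = 0.09087

0.091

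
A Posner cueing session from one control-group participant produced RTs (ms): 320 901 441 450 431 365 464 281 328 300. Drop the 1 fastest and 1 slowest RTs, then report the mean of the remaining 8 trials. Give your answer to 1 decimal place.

387.4 ms

Sorted: 281, 300, 320, 328, 365, 431, 441, 450, 464, 901
Drop lowest 1 (281) and highest 1 (901)
Remaining (n=8): Σ = 3099, mean = 3099/8 = 387.375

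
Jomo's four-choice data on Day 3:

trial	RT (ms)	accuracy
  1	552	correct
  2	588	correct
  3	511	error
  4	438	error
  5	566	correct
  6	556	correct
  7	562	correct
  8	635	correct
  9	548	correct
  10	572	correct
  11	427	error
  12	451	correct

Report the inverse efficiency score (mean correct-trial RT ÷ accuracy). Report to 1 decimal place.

745.2 ms

Correct trials (n=9): 552, 588, 566, 556, 562, 635, 548, 572, 451
Mean correct RT = 5030/9 = 558.8889 ms
Proportion correct = 9/12
IES = 558.8889 / (9/12) = 745.185 ms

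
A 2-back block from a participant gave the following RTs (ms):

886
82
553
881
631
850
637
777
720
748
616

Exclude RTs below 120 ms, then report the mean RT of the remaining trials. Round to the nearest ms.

Excluded: 82
Retained (n=10): Σ = 7299
Mean = 7299/10 = 729.9000

730 ms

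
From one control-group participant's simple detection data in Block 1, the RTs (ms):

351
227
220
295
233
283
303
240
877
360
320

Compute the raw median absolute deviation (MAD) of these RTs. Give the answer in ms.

56 ms

Sorted: 220, 227, 233, 240, 283, 295, 303, 320, 351, 360, 877 → median = 295
|x − 295|: 56, 68, 75, 0, 62, 12, 8, 55, 582, 65, 25
Sorted deviations: 0, 8, 12, 25, 55, 56, 62, 65, 68, 75, 582 → MAD = 56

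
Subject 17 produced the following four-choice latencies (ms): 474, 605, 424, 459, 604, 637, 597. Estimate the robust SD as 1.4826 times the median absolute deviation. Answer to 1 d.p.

59.3 ms

Sorted: 424, 459, 474, 597, 604, 605, 637 → median = 597
|x − 597| sorted: 0, 7, 8, 40, 123, 138, 173 → MAD = 40
Robust SD ≈ 1.4826 × 40 = 59.304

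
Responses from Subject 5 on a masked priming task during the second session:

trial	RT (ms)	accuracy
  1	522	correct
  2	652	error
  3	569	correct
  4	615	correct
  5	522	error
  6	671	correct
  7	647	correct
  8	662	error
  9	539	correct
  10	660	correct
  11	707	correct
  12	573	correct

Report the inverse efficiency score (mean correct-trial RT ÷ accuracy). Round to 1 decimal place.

Correct trials (n=9): 522, 569, 615, 671, 647, 539, 660, 707, 573
Mean correct RT = 5503/9 = 611.4444 ms
Proportion correct = 9/12
IES = 611.4444 / (9/12) = 815.259 ms

815.3 ms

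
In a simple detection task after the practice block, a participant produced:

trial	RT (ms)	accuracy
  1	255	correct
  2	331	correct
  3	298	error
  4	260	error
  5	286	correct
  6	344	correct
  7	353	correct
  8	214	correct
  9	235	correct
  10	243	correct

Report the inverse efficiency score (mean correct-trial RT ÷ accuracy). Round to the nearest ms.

353 ms

Correct trials (n=8): 255, 331, 286, 344, 353, 214, 235, 243
Mean correct RT = 2261/8 = 282.6250 ms
Proportion correct = 8/10
IES = 282.6250 / (8/10) = 353.281 ms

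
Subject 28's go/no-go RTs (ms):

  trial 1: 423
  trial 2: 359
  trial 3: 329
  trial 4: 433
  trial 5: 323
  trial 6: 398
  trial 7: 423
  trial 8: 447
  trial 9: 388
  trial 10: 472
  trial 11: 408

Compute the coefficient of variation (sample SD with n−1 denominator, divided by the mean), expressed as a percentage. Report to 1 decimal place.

n = 11, Σ = 4403, M = 400.2727
Σ(x−M)² = 22402.182; s = √(22402.182/10) = 47.3309
CV = 47.3309 / 400.2727 = 0.11825 = 11.825%

11.8%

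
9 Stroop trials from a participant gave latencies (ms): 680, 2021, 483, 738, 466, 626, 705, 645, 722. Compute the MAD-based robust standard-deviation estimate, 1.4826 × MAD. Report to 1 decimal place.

Sorted: 466, 483, 626, 645, 680, 705, 722, 738, 2021 → median = 680
|x − 680| sorted: 0, 25, 35, 42, 54, 58, 197, 214, 1341 → MAD = 54
Robust SD ≈ 1.4826 × 54 = 80.060

80.1 ms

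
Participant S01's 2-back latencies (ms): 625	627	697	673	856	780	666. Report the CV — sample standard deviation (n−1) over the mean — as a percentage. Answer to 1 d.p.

n = 7, Σ = 4924, M = 703.4286
Σ(x−M)² = 43501.714; s = √(43501.714/6) = 85.1486
CV = 85.1486 / 703.4286 = 0.12105 = 12.105%

12.1%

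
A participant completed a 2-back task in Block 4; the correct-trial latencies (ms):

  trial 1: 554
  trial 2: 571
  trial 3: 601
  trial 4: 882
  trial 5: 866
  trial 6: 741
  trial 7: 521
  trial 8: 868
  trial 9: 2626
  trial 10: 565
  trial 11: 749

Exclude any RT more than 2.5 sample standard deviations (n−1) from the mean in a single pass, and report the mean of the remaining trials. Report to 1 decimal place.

691.8 ms

n = 11, ΣRT = 9544, M = 867.636
Σ(x−M)² = 3591364.55; s = √(3591364.55/10) = 599.280
Cutoffs: 867.636 ± 2.5·599.280 → [-630.6, 2365.8]
Outside: 2626 → excluded.
Retained (n=10): Σ = 6918, mean = 6918/10 = 691.800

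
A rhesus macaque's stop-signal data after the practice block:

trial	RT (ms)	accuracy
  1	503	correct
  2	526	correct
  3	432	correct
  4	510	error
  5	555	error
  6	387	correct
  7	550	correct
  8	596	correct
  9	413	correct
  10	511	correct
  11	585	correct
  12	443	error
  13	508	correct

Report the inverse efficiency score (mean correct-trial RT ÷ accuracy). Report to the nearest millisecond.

Correct trials (n=10): 503, 526, 432, 387, 550, 596, 413, 511, 585, 508
Mean correct RT = 5011/10 = 501.1000 ms
Proportion correct = 10/13
IES = 501.1000 / (10/13) = 651.430 ms

651 ms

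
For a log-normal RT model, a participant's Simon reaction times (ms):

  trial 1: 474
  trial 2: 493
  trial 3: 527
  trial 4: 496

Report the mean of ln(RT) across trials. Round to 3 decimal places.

6.209

ln(RT): 6.1612, 6.2005, 6.2672, 6.2066
Σ ln(RT) = 24.8355
Mean = 24.8355/4 = 6.20887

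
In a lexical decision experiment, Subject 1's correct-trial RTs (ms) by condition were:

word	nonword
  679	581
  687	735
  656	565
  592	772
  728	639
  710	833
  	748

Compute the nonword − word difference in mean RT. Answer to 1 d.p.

20.8 ms

M(word) = 4052/6 = 675.333
M(nonword) = 4873/7 = 696.143
Difference = 696.143 − 675.333 = 20.810 ms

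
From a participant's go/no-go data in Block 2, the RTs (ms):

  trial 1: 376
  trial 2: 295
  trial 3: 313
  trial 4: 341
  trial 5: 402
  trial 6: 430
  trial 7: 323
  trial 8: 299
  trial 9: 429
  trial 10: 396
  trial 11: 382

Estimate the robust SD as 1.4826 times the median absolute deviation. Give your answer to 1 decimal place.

78.6 ms

Sorted: 295, 299, 313, 323, 341, 376, 382, 396, 402, 429, 430 → median = 376
|x − 376| sorted: 0, 6, 20, 26, 35, 53, 53, 54, 63, 77, 81 → MAD = 53
Robust SD ≈ 1.4826 × 53 = 78.578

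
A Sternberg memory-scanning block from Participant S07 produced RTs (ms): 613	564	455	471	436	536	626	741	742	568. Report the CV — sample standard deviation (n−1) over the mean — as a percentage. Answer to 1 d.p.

n = 10, Σ = 5752, M = 575.2000
Σ(x−M)² = 105717.600; s = √(105717.600/9) = 108.3808
CV = 108.3808 / 575.2000 = 0.18842 = 18.842%

18.8%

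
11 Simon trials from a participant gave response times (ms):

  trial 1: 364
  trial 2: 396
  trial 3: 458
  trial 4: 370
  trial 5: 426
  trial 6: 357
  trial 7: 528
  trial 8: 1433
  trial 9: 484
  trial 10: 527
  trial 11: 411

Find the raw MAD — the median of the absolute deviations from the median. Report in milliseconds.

58 ms

Sorted: 357, 364, 370, 396, 411, 426, 458, 484, 527, 528, 1433 → median = 426
|x − 426|: 62, 30, 32, 56, 0, 69, 102, 1007, 58, 101, 15
Sorted deviations: 0, 15, 30, 32, 56, 58, 62, 69, 101, 102, 1007 → MAD = 58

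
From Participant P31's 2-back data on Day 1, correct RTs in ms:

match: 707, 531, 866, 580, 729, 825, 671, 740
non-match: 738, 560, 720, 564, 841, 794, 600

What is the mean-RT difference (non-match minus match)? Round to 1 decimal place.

-18.0 ms

M(match) = 5649/8 = 706.125
M(non-match) = 4817/7 = 688.143
Difference = 688.143 − 706.125 = -17.982 ms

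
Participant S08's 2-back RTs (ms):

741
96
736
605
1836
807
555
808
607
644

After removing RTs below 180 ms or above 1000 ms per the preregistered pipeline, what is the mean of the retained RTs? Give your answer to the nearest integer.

688 ms

Excluded: 96, 1836
Retained (n=8): Σ = 5503
Mean = 5503/8 = 687.8750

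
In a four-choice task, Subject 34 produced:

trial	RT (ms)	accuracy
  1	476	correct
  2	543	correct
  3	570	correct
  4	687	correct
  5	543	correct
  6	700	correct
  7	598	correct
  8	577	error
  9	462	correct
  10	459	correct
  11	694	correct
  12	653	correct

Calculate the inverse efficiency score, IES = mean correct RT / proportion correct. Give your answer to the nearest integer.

633 ms

Correct trials (n=11): 476, 543, 570, 687, 543, 700, 598, 462, 459, 694, 653
Mean correct RT = 6385/11 = 580.4545 ms
Proportion correct = 11/12
IES = 580.4545 / (11/12) = 633.223 ms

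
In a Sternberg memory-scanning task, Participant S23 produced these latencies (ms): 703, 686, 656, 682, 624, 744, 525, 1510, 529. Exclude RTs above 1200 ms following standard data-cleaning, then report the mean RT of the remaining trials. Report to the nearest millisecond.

Excluded: 1510
Retained (n=8): Σ = 5149
Mean = 5149/8 = 643.6250

644 ms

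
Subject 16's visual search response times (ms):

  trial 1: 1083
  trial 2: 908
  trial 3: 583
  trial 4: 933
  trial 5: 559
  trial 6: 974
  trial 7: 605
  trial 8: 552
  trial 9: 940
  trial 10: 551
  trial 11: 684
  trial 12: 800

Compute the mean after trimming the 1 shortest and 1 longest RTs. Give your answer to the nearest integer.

Sorted: 551, 552, 559, 583, 605, 684, 800, 908, 933, 940, 974, 1083
Drop lowest 1 (551) and highest 1 (1083)
Remaining (n=10): Σ = 7538, mean = 7538/10 = 753.800

754 ms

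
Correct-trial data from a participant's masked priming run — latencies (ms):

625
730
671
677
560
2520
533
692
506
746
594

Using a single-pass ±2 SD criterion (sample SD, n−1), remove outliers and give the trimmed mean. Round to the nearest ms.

n = 11, ΣRT = 8854, M = 804.909
Σ(x−M)² = 3297770.91; s = √(3297770.91/10) = 574.262
Cutoffs: 804.909 ± 2·574.262 → [-343.6, 1953.4]
Outside: 2520 → excluded.
Retained (n=10): Σ = 6334, mean = 6334/10 = 633.400

633 ms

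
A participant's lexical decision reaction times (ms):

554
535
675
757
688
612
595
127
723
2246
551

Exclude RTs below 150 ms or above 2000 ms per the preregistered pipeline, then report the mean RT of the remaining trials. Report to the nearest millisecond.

Excluded: 127, 2246
Retained (n=9): Σ = 5690
Mean = 5690/9 = 632.2222

632 ms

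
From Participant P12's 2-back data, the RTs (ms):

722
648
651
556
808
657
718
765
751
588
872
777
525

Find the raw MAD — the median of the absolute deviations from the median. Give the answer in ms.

Sorted: 525, 556, 588, 648, 651, 657, 718, 722, 751, 765, 777, 808, 872 → median = 718
|x − 718|: 4, 70, 67, 162, 90, 61, 0, 47, 33, 130, 154, 59, 193
Sorted deviations: 0, 4, 33, 47, 59, 61, 67, 70, 90, 130, 154, 162, 193 → MAD = 67

67 ms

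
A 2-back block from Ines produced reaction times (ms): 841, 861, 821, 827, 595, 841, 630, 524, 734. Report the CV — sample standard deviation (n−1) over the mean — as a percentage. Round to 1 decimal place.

17.1%

n = 9, Σ = 6674, M = 741.5556
Σ(x−M)² = 128968.222; s = √(128968.222/8) = 126.9686
CV = 126.9686 / 741.5556 = 0.17122 = 17.122%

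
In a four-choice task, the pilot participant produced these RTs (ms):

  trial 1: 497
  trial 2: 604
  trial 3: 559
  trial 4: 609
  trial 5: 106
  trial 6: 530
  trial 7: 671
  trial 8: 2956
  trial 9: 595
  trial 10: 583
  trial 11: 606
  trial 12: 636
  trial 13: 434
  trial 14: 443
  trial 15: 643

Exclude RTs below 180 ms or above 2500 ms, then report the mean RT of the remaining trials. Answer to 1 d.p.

570.0 ms

Excluded: 106, 2956
Retained (n=13): Σ = 7410
Mean = 7410/13 = 570.0000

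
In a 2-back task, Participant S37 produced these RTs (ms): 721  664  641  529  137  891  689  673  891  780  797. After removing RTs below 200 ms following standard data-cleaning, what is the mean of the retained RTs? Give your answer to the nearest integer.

728 ms

Excluded: 137
Retained (n=10): Σ = 7276
Mean = 7276/10 = 727.6000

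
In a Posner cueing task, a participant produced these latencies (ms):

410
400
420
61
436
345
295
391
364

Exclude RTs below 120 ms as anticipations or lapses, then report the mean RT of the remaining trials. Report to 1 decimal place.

382.6 ms

Excluded: 61
Retained (n=8): Σ = 3061
Mean = 3061/8 = 382.6250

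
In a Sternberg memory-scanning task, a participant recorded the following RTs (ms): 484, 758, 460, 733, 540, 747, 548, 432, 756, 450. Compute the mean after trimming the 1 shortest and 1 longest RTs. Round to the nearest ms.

Sorted: 432, 450, 460, 484, 540, 548, 733, 747, 756, 758
Drop lowest 1 (432) and highest 1 (758)
Remaining (n=8): Σ = 4718, mean = 4718/8 = 589.750

590 ms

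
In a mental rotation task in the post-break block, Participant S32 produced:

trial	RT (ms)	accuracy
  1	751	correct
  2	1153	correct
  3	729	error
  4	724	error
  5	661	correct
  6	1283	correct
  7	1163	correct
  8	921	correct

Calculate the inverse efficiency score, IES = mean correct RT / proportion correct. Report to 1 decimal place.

1318.2 ms

Correct trials (n=6): 751, 1153, 661, 1283, 1163, 921
Mean correct RT = 5932/6 = 988.6667 ms
Proportion correct = 6/8
IES = 988.6667 / (6/8) = 1318.222 ms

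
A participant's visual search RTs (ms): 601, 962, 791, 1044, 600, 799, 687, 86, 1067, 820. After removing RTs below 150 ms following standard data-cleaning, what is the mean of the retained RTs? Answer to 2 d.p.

Excluded: 86
Retained (n=9): Σ = 7371
Mean = 7371/9 = 819.0000

819.00 ms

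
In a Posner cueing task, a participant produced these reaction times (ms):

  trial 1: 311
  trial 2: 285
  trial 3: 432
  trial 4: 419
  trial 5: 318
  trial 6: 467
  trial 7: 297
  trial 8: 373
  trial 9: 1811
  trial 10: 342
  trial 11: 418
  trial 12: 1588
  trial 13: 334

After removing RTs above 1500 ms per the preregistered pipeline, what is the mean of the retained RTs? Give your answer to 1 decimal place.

363.3 ms

Excluded: 1588, 1811
Retained (n=11): Σ = 3996
Mean = 3996/11 = 363.2727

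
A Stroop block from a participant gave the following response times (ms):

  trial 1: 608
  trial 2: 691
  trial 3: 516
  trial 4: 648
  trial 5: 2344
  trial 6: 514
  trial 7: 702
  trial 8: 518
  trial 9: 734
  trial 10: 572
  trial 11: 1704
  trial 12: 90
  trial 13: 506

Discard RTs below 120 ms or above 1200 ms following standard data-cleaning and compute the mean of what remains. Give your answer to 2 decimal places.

600.90 ms

Excluded: 90, 1704, 2344
Retained (n=10): Σ = 6009
Mean = 6009/10 = 600.9000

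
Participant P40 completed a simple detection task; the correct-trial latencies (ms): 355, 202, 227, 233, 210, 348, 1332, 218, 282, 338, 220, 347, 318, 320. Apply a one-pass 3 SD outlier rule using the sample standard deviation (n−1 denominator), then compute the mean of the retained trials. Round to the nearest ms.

278 ms

n = 14, ΣRT = 4950, M = 353.571
Σ(x−M)² = 1075521.43; s = √(1075521.43/13) = 287.632
Cutoffs: 353.571 ± 3·287.632 → [-509.3, 1216.5]
Outside: 1332 → excluded.
Retained (n=13): Σ = 3618, mean = 3618/13 = 278.308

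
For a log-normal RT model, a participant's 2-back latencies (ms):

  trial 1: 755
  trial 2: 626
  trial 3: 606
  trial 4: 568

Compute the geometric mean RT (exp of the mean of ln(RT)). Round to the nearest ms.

ln(RT): 6.6267, 6.4394, 6.4069, 6.3421
Mean ln(RT) = 25.8151/4 = 6.45377
Geometric mean = exp(6.45377) = 635.09 ms

635 ms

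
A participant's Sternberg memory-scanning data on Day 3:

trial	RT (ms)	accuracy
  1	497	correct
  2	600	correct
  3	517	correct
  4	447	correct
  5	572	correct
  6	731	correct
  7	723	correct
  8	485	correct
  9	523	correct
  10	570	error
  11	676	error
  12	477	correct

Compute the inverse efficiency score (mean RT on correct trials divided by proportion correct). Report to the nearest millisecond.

669 ms

Correct trials (n=10): 497, 600, 517, 447, 572, 731, 723, 485, 523, 477
Mean correct RT = 5572/10 = 557.2000 ms
Proportion correct = 10/12
IES = 557.2000 / (10/12) = 668.640 ms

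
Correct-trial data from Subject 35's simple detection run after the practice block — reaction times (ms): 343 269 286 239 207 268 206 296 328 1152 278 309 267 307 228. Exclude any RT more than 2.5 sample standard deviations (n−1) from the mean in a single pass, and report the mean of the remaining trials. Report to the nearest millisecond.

274 ms

n = 15, ΣRT = 4983, M = 332.200
Σ(x−M)² = 743274.40; s = √(743274.40/14) = 230.415
Cutoffs: 332.200 ± 2.5·230.415 → [-243.8, 908.2]
Outside: 1152 → excluded.
Retained (n=14): Σ = 3831, mean = 3831/14 = 273.643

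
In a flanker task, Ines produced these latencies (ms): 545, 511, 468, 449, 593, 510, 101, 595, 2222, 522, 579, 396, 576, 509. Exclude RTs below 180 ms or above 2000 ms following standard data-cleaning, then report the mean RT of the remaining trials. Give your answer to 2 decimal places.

Excluded: 101, 2222
Retained (n=12): Σ = 6253
Mean = 6253/12 = 521.0833

521.08 ms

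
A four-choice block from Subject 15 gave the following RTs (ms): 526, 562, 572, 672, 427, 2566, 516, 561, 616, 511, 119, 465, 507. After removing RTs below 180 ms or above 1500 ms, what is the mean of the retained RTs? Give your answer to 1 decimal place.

539.5 ms

Excluded: 119, 2566
Retained (n=11): Σ = 5935
Mean = 5935/11 = 539.5455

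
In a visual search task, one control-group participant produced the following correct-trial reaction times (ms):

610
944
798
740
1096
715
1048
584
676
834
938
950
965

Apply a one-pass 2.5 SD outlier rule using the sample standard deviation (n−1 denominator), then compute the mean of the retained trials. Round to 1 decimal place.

n = 13, ΣRT = 10898, M = 838.308
Σ(x−M)² = 329664.77; s = √(329664.77/12) = 165.747
Cutoffs: 838.308 ± 2.5·165.747 → [423.9, 1252.7]
No RTs fall outside the cutoffs; all 13 retained. Mean = 10898/13 = 838.308

838.3 ms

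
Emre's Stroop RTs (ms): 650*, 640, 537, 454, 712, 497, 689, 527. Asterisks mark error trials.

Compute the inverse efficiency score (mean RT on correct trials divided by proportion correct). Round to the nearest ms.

662 ms

Correct trials (n=7): 640, 537, 454, 712, 497, 689, 527
Mean correct RT = 4056/7 = 579.4286 ms
Proportion correct = 7/8
IES = 579.4286 / (7/8) = 662.204 ms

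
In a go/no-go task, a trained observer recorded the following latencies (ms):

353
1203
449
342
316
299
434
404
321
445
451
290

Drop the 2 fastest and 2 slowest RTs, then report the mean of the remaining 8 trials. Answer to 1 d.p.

383.0 ms

Sorted: 290, 299, 316, 321, 342, 353, 404, 434, 445, 449, 451, 1203
Drop lowest 2 (290, 299) and highest 2 (451, 1203)
Remaining (n=8): Σ = 3064, mean = 3064/8 = 383.000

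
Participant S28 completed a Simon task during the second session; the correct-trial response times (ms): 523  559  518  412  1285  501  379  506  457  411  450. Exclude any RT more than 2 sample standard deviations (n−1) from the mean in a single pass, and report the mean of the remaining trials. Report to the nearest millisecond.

n = 11, ΣRT = 6001, M = 545.545
Σ(x−M)² = 632432.73; s = √(632432.73/10) = 251.482
Cutoffs: 545.545 ± 2·251.482 → [42.6, 1048.5]
Outside: 1285 → excluded.
Retained (n=10): Σ = 4716, mean = 4716/10 = 471.600

472 ms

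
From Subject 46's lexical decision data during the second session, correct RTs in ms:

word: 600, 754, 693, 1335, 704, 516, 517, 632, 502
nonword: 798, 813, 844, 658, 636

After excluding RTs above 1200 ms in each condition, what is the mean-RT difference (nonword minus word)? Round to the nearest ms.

135 ms

word: exclude 1335
M(word) = 4918/8 = 614.750
M(nonword) = 3749/5 = 749.800
Difference = 749.800 − 614.750 = 135.050 ms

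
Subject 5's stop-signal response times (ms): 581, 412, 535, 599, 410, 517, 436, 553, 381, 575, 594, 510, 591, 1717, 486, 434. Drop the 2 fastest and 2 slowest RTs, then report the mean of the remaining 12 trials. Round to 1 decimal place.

518.7 ms

Sorted: 381, 410, 412, 434, 436, 486, 510, 517, 535, 553, 575, 581, 591, 594, 599, 1717
Drop lowest 2 (381, 410) and highest 2 (599, 1717)
Remaining (n=12): Σ = 6224, mean = 6224/12 = 518.667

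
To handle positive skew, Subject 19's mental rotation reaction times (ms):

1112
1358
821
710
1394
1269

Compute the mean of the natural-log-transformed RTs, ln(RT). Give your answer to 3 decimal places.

ln(RT): 7.0139, 7.2138, 6.7105, 6.5653, 7.2399, 7.1460
Σ ln(RT) = 41.8894
Mean = 41.8894/6 = 6.98156

6.982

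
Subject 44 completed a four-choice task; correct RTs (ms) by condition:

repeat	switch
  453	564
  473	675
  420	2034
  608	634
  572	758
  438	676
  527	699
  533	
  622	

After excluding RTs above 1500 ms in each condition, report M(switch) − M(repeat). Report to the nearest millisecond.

151 ms

switch: exclude 2034
M(repeat) = 4646/9 = 516.222
M(switch) = 4006/6 = 667.667
Difference = 667.667 − 516.222 = 151.444 ms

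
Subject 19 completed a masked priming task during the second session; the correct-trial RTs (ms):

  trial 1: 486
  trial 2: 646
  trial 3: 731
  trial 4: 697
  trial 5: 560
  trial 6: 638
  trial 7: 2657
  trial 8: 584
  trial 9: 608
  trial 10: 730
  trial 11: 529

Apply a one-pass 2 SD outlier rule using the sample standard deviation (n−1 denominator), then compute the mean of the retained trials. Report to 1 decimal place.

n = 11, ΣRT = 8866, M = 806.000
Σ(x−M)² = 3831440.00; s = √(3831440.00/10) = 618.986
Cutoffs: 806.000 ± 2·618.986 → [-432.0, 2044.0]
Outside: 2657 → excluded.
Retained (n=10): Σ = 6209, mean = 6209/10 = 620.900

620.9 ms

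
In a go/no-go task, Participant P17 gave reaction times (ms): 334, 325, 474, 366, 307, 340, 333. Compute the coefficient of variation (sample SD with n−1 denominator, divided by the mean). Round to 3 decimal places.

n = 7, Σ = 2479, M = 354.1429
Σ(x−M)² = 18630.857; s = √(18630.857/6) = 55.7238
CV = 55.7238 / 354.1429 = 0.15735

0.157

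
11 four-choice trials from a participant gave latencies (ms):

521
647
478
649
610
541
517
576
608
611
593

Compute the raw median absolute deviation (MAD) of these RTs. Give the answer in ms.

52 ms

Sorted: 478, 517, 521, 541, 576, 593, 608, 610, 611, 647, 649 → median = 593
|x − 593|: 72, 54, 115, 56, 17, 52, 76, 17, 15, 18, 0
Sorted deviations: 0, 15, 17, 17, 18, 52, 54, 56, 72, 76, 115 → MAD = 52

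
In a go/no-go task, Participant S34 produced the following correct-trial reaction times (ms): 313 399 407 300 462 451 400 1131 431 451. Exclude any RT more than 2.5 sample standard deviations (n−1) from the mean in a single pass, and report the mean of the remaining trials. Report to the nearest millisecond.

n = 10, ΣRT = 4745, M = 474.500
Σ(x−M)² = 506484.50; s = √(506484.50/9) = 237.226
Cutoffs: 474.500 ± 2.5·237.226 → [-118.6, 1067.6]
Outside: 1131 → excluded.
Retained (n=9): Σ = 3614, mean = 3614/9 = 401.556

402 ms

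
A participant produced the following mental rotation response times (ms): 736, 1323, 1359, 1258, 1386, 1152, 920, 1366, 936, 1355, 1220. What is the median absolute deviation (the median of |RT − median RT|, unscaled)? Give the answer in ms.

106 ms

Sorted: 736, 920, 936, 1152, 1220, 1258, 1323, 1355, 1359, 1366, 1386 → median = 1258
|x − 1258|: 522, 65, 101, 0, 128, 106, 338, 108, 322, 97, 38
Sorted deviations: 0, 38, 65, 97, 101, 106, 108, 128, 322, 338, 522 → MAD = 106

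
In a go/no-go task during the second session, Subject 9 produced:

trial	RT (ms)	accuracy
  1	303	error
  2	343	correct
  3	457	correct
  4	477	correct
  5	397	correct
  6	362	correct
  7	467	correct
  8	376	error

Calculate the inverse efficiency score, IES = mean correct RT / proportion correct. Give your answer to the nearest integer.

Correct trials (n=6): 343, 457, 477, 397, 362, 467
Mean correct RT = 2503/6 = 417.1667 ms
Proportion correct = 6/8
IES = 417.1667 / (6/8) = 556.222 ms

556 ms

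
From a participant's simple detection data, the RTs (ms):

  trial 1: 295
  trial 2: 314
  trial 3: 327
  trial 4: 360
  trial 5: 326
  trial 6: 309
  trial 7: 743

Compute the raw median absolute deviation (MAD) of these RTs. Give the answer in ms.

Sorted: 295, 309, 314, 326, 327, 360, 743 → median = 326
|x − 326|: 31, 12, 1, 34, 0, 17, 417
Sorted deviations: 0, 1, 12, 17, 31, 34, 417 → MAD = 17

17 ms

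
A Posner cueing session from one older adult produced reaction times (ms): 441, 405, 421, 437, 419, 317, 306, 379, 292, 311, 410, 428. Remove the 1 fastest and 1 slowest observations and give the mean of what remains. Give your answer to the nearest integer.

383 ms

Sorted: 292, 306, 311, 317, 379, 405, 410, 419, 421, 428, 437, 441
Drop lowest 1 (292) and highest 1 (441)
Remaining (n=10): Σ = 3833, mean = 3833/10 = 383.300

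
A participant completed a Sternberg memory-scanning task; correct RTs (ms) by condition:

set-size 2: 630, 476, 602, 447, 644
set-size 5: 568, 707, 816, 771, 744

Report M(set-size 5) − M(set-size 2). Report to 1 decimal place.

161.4 ms

M(set-size 2) = 2799/5 = 559.800
M(set-size 5) = 3606/5 = 721.200
Difference = 721.200 − 559.800 = 161.400 ms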